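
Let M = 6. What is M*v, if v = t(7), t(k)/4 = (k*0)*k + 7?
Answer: 168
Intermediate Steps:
t(k) = 28 (t(k) = 4*((k*0)*k + 7) = 4*(0*k + 7) = 4*(0 + 7) = 4*7 = 28)
v = 28
M*v = 6*28 = 168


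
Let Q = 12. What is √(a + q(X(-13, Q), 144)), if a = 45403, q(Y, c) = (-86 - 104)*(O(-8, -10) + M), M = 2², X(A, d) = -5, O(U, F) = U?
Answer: √46163 ≈ 214.86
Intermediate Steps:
M = 4
q(Y, c) = 760 (q(Y, c) = (-86 - 104)*(-8 + 4) = -190*(-4) = 760)
√(a + q(X(-13, Q), 144)) = √(45403 + 760) = √46163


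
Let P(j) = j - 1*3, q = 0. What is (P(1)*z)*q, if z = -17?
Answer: 0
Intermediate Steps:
P(j) = -3 + j (P(j) = j - 3 = -3 + j)
(P(1)*z)*q = ((-3 + 1)*(-17))*0 = -2*(-17)*0 = 34*0 = 0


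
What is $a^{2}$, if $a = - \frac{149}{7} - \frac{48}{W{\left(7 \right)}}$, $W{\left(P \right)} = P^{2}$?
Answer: $\frac{1190281}{2401} \approx 495.74$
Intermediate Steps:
$a = - \frac{1091}{49}$ ($a = - \frac{149}{7} - \frac{48}{7^{2}} = \left(-149\right) \frac{1}{7} - \frac{48}{49} = - \frac{149}{7} - \frac{48}{49} = - \frac{1091}{49} \approx -22.265$)
$a^{2} = \left(- \frac{1091}{49}\right)^{2} = \frac{1190281}{2401}$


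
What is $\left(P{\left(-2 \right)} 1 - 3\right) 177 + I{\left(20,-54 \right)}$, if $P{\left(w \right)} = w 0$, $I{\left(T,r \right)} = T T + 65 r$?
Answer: $-3641$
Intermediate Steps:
$I{\left(T,r \right)} = T^{2} + 65 r$
$P{\left(w \right)} = 0$
$\left(P{\left(-2 \right)} 1 - 3\right) 177 + I{\left(20,-54 \right)} = \left(0 \cdot 1 - 3\right) 177 + \left(20^{2} + 65 \left(-54\right)\right) = \left(0 - 3\right) 177 + \left(400 - 3510\right) = \left(-3\right) 177 - 3110 = -531 - 3110 = -3641$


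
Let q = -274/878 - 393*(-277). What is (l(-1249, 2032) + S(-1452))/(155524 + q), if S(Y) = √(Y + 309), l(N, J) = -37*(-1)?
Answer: 16243/116064878 + 1317*I*√127/116064878 ≈ 0.00013995 + 0.00012788*I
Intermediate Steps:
l(N, J) = 37
S(Y) = √(309 + Y)
q = 47789842/439 (q = -274*1/878 + 108861 = -137/439 + 108861 = 47789842/439 ≈ 1.0886e+5)
(l(-1249, 2032) + S(-1452))/(155524 + q) = (37 + √(309 - 1452))/(155524 + 47789842/439) = (37 + √(-1143))/(116064878/439) = (37 + 3*I*√127)*(439/116064878) = 16243/116064878 + 1317*I*√127/116064878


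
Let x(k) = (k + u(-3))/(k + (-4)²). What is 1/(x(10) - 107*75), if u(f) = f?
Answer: -26/208643 ≈ -0.00012461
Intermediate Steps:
x(k) = (-3 + k)/(16 + k) (x(k) = (k - 3)/(k + (-4)²) = (-3 + k)/(k + 16) = (-3 + k)/(16 + k))
1/(x(10) - 107*75) = 1/((-3 + 10)/(16 + 10) - 107*75) = 1/(7/26 - 8025) = 1/(-208643/26) = -26/208643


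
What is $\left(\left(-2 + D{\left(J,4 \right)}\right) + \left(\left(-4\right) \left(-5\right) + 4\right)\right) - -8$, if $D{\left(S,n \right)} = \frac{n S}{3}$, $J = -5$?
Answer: $\frac{70}{3} \approx 23.333$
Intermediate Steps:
$D{\left(S,n \right)} = \frac{S n}{3}$ ($D{\left(S,n \right)} = S n \frac{1}{3} = \frac{S n}{3}$)
$\left(\left(-2 + D{\left(J,4 \right)}\right) + \left(\left(-4\right) \left(-5\right) + 4\right)\right) - -8 = \left(\left(-2 + \frac{1}{3} \left(-5\right) 4\right) + \left(\left(-4\right) \left(-5\right) + 4\right)\right) - -8 = \left(\left(-2 - \frac{20}{3}\right) + \left(20 + 4\right)\right) + 8 = \left(- \frac{26}{3} + 24\right) + 8 = \frac{46}{3} + 8 = \frac{70}{3}$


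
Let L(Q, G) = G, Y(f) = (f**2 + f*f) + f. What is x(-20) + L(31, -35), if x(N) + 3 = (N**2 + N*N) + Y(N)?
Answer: 1542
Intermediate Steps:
Y(f) = f + 2*f**2 (Y(f) = (f**2 + f**2) + f = 2*f**2 + f = f + 2*f**2)
x(N) = -3 + 2*N**2 + N*(1 + 2*N) (x(N) = -3 + ((N**2 + N*N) + N*(1 + 2*N)) = -3 + ((N**2 + N**2) + N*(1 + 2*N)) = -3 + (2*N**2 + N*(1 + 2*N)) = -3 + 2*N**2 + N*(1 + 2*N))
x(-20) + L(31, -35) = (-3 - 20 + 4*(-20)**2) - 35 = (-3 - 20 + 4*400) - 35 = (-3 - 20 + 1600) - 35 = 1577 - 35 = 1542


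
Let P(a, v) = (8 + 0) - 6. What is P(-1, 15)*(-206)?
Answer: -412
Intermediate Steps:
P(a, v) = 2 (P(a, v) = 8 - 6 = 2)
P(-1, 15)*(-206) = 2*(-206) = -412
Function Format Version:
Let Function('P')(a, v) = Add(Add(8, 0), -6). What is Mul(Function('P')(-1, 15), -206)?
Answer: -412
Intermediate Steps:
Function('P')(a, v) = 2 (Function('P')(a, v) = Add(8, -6) = 2)
Mul(Function('P')(-1, 15), -206) = Mul(2, -206) = -412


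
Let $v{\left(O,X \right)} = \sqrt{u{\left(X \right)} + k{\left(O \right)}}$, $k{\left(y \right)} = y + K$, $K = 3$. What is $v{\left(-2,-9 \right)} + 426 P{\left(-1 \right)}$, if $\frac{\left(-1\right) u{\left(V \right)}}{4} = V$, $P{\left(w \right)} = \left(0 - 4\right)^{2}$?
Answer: $6816 + \sqrt{37} \approx 6822.1$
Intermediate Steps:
$k{\left(y \right)} = 3 + y$ ($k{\left(y \right)} = y + 3 = 3 + y$)
$P{\left(w \right)} = 16$ ($P{\left(w \right)} = \left(-4\right)^{2} = 16$)
$u{\left(V \right)} = - 4 V$
$v{\left(O,X \right)} = \sqrt{3 + O - 4 X}$ ($v{\left(O,X \right)} = \sqrt{- 4 X + \left(3 + O\right)} = \sqrt{3 + O - 4 X}$)
$v{\left(-2,-9 \right)} + 426 P{\left(-1 \right)} = \sqrt{3 - 2 - -36} + 426 \cdot 16 = \sqrt{3 - 2 + 36} + 6816 = \sqrt{37} + 6816 = 6816 + \sqrt{37}$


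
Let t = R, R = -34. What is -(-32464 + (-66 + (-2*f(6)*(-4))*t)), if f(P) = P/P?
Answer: 32802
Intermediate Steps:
t = -34
f(P) = 1
-(-32464 + (-66 + (-2*f(6)*(-4))*t)) = -(-32464 + (-66 + (-2*1*(-4))*(-34))) = -(-32464 + (-66 - 2*(-4)*(-34))) = -(-32464 + (-66 + 8*(-34))) = -(-32464 + (-66 - 272)) = -(-32464 - 338) = -1*(-32802) = 32802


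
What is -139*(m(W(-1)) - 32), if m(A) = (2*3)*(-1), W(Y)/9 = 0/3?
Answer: 5282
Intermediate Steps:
W(Y) = 0 (W(Y) = 9*(0/3) = 9*(0*(⅓)) = 9*0 = 0)
m(A) = -6 (m(A) = 6*(-1) = -6)
-139*(m(W(-1)) - 32) = -139*(-6 - 32) = -139*(-38) = 5282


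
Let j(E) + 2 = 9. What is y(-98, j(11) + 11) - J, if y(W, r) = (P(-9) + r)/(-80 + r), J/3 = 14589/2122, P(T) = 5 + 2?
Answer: -691651/32891 ≈ -21.029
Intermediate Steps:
j(E) = 7 (j(E) = -2 + 9 = 7)
P(T) = 7
J = 43767/2122 (J = 3*(14589/2122) = 43767/2122 ≈ 20.625)
y(W, r) = (7 + r)/(-80 + r)
y(-98, j(11) + 11) - J = (7 + (7 + 11))/(-80 + (7 + 11)) - 1*43767/2122 = (7 + 18)/(-80 + 18) - 43767/2122 = 25/(-62) - 43767/2122 = -1/62*25 - 43767/2122 = -25/62 - 43767/2122 = -691651/32891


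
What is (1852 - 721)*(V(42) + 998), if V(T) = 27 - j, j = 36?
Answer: 1118559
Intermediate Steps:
V(T) = -9 (V(T) = 27 - 1*36 = 27 - 36 = -9)
(1852 - 721)*(V(42) + 998) = (1852 - 721)*(-9 + 998) = 1131*989 = 1118559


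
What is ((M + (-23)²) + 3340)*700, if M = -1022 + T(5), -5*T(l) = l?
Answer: 1992200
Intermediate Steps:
T(l) = -l/5
M = -1023 (M = -1022 - ⅕*5 = -1022 - 1 = -1023)
((M + (-23)²) + 3340)*700 = ((-1023 + (-23)²) + 3340)*700 = ((-1023 + 529) + 3340)*700 = (-494 + 3340)*700 = 2846*700 = 1992200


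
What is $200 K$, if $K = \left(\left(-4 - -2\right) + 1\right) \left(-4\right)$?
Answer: $800$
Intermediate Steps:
$K = 4$ ($K = \left(\left(-4 + 2\right) + 1\right) \left(-4\right) = \left(-2 + 1\right) \left(-4\right) = \left(-1\right) \left(-4\right) = 4$)
$200 K = 200 \cdot 4 = 800$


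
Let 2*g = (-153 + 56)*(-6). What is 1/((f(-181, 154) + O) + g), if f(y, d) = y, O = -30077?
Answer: -1/29967 ≈ -3.3370e-5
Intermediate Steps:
g = 291 (g = ((-153 + 56)*(-6))/2 = (-97*(-6))/2 = (½)*582 = 291)
1/((f(-181, 154) + O) + g) = 1/((-181 - 30077) + 291) = 1/(-30258 + 291) = 1/(-29967) = -1/29967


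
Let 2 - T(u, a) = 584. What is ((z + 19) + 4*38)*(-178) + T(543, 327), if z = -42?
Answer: -23544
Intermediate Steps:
T(u, a) = -582 (T(u, a) = 2 - 1*584 = 2 - 584 = -582)
((z + 19) + 4*38)*(-178) + T(543, 327) = ((-42 + 19) + 4*38)*(-178) - 582 = (-23 + 152)*(-178) - 582 = 129*(-178) - 582 = -22962 - 582 = -23544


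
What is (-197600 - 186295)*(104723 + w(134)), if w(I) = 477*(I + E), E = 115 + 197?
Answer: -121873226175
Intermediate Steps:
E = 312
w(I) = 148824 + 477*I (w(I) = 477*(I + 312) = 477*(312 + I) = 148824 + 477*I)
(-197600 - 186295)*(104723 + w(134)) = (-197600 - 186295)*(104723 + (148824 + 477*134)) = -383895*(104723 + (148824 + 63918)) = -383895*(104723 + 212742) = -383895*317465 = -121873226175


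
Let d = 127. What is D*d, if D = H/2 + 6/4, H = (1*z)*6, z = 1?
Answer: 1143/2 ≈ 571.50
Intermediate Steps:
H = 6 (H = (1*1)*6 = 1*6 = 6)
D = 9/2 (D = 6/2 + 6/4 = 6*(1/2) + 6*(1/4) = 3 + 3/2 = 9/2 ≈ 4.5000)
D*d = (9/2)*127 = 1143/2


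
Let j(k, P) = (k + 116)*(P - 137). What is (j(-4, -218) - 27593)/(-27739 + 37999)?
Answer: -22451/3420 ≈ -6.5646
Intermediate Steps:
j(k, P) = (-137 + P)*(116 + k) (j(k, P) = (116 + k)*(-137 + P) = (-137 + P)*(116 + k))
(j(-4, -218) - 27593)/(-27739 + 37999) = ((-15892 - 137*(-4) + 116*(-218) - 218*(-4)) - 27593)/(-27739 + 37999) = ((-15892 + 548 - 25288 + 872) - 27593)/10260 = (-39760 - 27593)*(1/10260) = -67353*1/10260 = -22451/3420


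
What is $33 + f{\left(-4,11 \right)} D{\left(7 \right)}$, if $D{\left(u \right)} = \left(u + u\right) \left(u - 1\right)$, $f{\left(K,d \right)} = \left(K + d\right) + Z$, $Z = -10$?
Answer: $-219$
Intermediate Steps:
$f{\left(K,d \right)} = -10 + K + d$ ($f{\left(K,d \right)} = \left(K + d\right) - 10 = -10 + K + d$)
$D{\left(u \right)} = 2 u \left(-1 + u\right)$
$33 + f{\left(-4,11 \right)} D{\left(7 \right)} = 33 + \left(-10 - 4 + 11\right) 2 \cdot 7 \left(-1 + 7\right) = 33 - 3 \cdot 2 \cdot 7 \cdot 6 = 33 - 252 = -219$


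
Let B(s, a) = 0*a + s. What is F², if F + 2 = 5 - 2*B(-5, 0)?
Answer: 169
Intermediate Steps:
B(s, a) = s (B(s, a) = 0 + s = s)
F = 13 (F = -2 + (5 - 2*(-5)) = -2 + (5 + 10) = -2 + 15 = 13)
F² = 13² = 169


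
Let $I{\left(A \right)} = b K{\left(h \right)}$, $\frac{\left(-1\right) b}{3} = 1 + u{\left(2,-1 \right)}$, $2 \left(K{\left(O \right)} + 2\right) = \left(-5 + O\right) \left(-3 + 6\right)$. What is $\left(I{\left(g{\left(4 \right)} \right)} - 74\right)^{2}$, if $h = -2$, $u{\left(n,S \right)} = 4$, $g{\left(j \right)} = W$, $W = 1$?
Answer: $\frac{51529}{4} \approx 12882.0$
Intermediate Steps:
$g{\left(j \right)} = 1$
$K{\left(O \right)} = - \frac{19}{2} + \frac{3 O}{2}$ ($K{\left(O \right)} = -2 + \frac{\left(-5 + O\right) \left(-3 + 6\right)}{2} = -2 + \frac{\left(-5 + O\right) 3}{2} = -2 + \frac{-15 + 3 O}{2} = -2 + \left(- \frac{15}{2} + \frac{3 O}{2}\right) = - \frac{19}{2} + \frac{3 O}{2}$)
$b = -15$ ($b = - 3 \left(1 + 4\right) = \left(-3\right) 5 = -15$)
$I{\left(A \right)} = \frac{375}{2}$ ($I{\left(A \right)} = - 15 \left(- \frac{19}{2} + \frac{3}{2} \left(-2\right)\right) = - 15 \left(- \frac{19}{2} - 3\right) = \left(-15\right) \left(- \frac{25}{2}\right) = \frac{375}{2}$)
$\left(I{\left(g{\left(4 \right)} \right)} - 74\right)^{2} = \left(\frac{375}{2} - 74\right)^{2} = \left(\frac{227}{2}\right)^{2} = \frac{51529}{4}$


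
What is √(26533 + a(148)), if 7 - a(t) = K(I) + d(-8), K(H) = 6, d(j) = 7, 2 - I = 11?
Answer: √26527 ≈ 162.87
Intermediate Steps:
I = -9 (I = 2 - 1*11 = 2 - 11 = -9)
a(t) = -6 (a(t) = 7 - (6 + 7) = 7 - 1*13 = 7 - 13 = -6)
√(26533 + a(148)) = √(26533 - 6) = √26527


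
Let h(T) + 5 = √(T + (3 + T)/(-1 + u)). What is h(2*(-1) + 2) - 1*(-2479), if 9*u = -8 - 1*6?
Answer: 2474 + 3*I*√69/23 ≈ 2474.0 + 1.0835*I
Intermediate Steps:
u = -14/9 (u = (-8 - 1*6)/9 = (-8 - 6)/9 = (⅑)*(-14) = -14/9 ≈ -1.5556)
h(T) = -5 + √(-27/23 + 14*T/23) (h(T) = -5 + √(T + (3 + T)/(-1 - 14/9)) = -5 + √(T + (3 + T)/(-23/9)) = -5 + √(T + (3 + T)*(-9/23)) = -5 + √(T + (-27/23 - 9*T/23)) = -5 + √(-27/23 + 14*T/23))
h(2*(-1) + 2) - 1*(-2479) = (-5 + √(-621 + 322*(2*(-1) + 2))/23) - 1*(-2479) = (-5 + √(-621 + 322*(-2 + 2))/23) + 2479 = (-5 + √(-621 + 322*0)/23) + 2479 = (-5 + √(-621 + 0)/23) + 2479 = (-5 + √(-621)/23) + 2479 = (-5 + (3*I*√69)/23) + 2479 = (-5 + 3*I*√69/23) + 2479 = 2474 + 3*I*√69/23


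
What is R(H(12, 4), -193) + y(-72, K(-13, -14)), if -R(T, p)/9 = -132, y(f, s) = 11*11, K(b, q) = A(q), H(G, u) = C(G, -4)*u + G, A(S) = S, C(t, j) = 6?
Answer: 1309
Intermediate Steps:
H(G, u) = G + 6*u (H(G, u) = 6*u + G = G + 6*u)
K(b, q) = q
y(f, s) = 121
R(T, p) = 1188 (R(T, p) = -9*(-132) = 1188)
R(H(12, 4), -193) + y(-72, K(-13, -14)) = 1188 + 121 = 1309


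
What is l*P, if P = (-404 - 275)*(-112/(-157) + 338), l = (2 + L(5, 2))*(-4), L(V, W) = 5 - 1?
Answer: 866588688/157 ≈ 5.5197e+6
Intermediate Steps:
L(V, W) = 4
l = -24 (l = (2 + 4)*(-4) = 6*(-4) = -24)
P = -36107862/157 (P = -679*(-112*(-1/157) + 338) = -679*(112/157 + 338) = -679*53178/157 = -36107862/157 ≈ -2.2999e+5)
l*P = -24*(-36107862/157) = 866588688/157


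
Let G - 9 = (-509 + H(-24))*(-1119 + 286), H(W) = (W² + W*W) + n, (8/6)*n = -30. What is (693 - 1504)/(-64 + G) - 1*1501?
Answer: -1551826741/1033863 ≈ -1501.0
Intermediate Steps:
n = -45/2 (n = (¾)*(-30) = -45/2 ≈ -22.500)
H(W) = -45/2 + 2*W² (H(W) = (W² + W*W) - 45/2 = (W² + W²) - 45/2 = 2*W² - 45/2 = -45/2 + 2*W²)
G = -1033735/2 (G = 9 + (-509 + (-45/2 + 2*(-24)²))*(-1119 + 286) = 9 + (-509 + (-45/2 + 2*576))*(-833) = 9 + (-509 + (-45/2 + 1152))*(-833) = 9 + (-509 + 2259/2)*(-833) = 9 + (1241/2)*(-833) = 9 - 1033753/2 = -1033735/2 ≈ -5.1687e+5)
(693 - 1504)/(-64 + G) - 1*1501 = (693 - 1504)/(-64 - 1033735/2) - 1*1501 = -811/(-1033863/2) - 1501 = -811*(-2/1033863) - 1501 = 1622/1033863 - 1501 = -1551826741/1033863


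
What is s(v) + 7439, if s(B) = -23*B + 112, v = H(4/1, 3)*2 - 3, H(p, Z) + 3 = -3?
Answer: 7896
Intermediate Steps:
H(p, Z) = -6 (H(p, Z) = -3 - 3 = -6)
v = -15 (v = -6*2 - 3 = -12 - 3 = -15)
s(B) = 112 - 23*B
s(v) + 7439 = (112 - 23*(-15)) + 7439 = (112 + 345) + 7439 = 457 + 7439 = 7896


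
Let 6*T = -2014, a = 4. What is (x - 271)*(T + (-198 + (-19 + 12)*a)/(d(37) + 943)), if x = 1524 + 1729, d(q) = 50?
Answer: -331541742/331 ≈ -1.0016e+6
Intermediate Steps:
x = 3253
T = -1007/3 (T = (1/6)*(-2014) = -1007/3 ≈ -335.67)
(x - 271)*(T + (-198 + (-19 + 12)*a)/(d(37) + 943)) = (3253 - 271)*(-1007/3 + (-198 + (-19 + 12)*4)/(50 + 943)) = 2982*(-1007/3 + (-198 - 7*4)/993) = 2982*(-1007/3 + (-198 - 28)*(1/993)) = 2982*(-1007/3 - 226*1/993) = 2982*(-1007/3 - 226/993) = 2982*(-111181/331) = -331541742/331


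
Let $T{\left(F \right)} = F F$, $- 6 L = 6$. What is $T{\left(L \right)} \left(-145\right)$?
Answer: $-145$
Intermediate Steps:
$L = -1$ ($L = \left(- \frac{1}{6}\right) 6 = -1$)
$T{\left(F \right)} = F^{2}$
$T{\left(L \right)} \left(-145\right) = \left(-1\right)^{2} \left(-145\right) = 1 \left(-145\right) = -145$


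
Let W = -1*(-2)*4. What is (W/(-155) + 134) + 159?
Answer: 45407/155 ≈ 292.95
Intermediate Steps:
W = 8 (W = 2*4 = 8)
(W/(-155) + 134) + 159 = (8/(-155) + 134) + 159 = (8*(-1/155) + 134) + 159 = (-8/155 + 134) + 159 = 20762/155 + 159 = 45407/155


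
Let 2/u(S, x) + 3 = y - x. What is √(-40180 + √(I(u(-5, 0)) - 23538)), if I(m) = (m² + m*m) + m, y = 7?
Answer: √(-40180 + I*√23537) ≈ 0.3827 + 200.45*I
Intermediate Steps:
u(S, x) = 2/(4 - x) (u(S, x) = 2/(-3 + (7 - x)) = 2/(4 - x))
I(m) = m + 2*m² (I(m) = (m² + m²) + m = 2*m² + m = m + 2*m²)
√(-40180 + √(I(u(-5, 0)) - 23538)) = √(-40180 + √((-2/(-4 + 0))*(1 + 2*(-2/(-4 + 0))) - 23538)) = √(-40180 + √((-2/(-4))*(1 + 2*(-2/(-4))) - 23538)) = √(-40180 + √((-2*(-¼))*(1 + 2*(-2*(-¼))) - 23538)) = √(-40180 + √((1 + 2*(½))/2 - 23538)) = √(-40180 + √((1 + 1)/2 - 23538)) = √(-40180 + √((½)*2 - 23538)) = √(-40180 + √(1 - 23538)) = √(-40180 + √(-23537)) = √(-40180 + I*√23537)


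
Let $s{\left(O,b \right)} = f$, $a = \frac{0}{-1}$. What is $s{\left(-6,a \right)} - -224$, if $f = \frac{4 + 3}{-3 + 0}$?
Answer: $\frac{665}{3} \approx 221.67$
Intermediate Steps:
$a = 0$ ($a = 0 \left(-1\right) = 0$)
$f = - \frac{7}{3}$ ($f = \frac{7}{-3} = 7 \left(- \frac{1}{3}\right) = - \frac{7}{3} \approx -2.3333$)
$s{\left(O,b \right)} = - \frac{7}{3}$
$s{\left(-6,a \right)} - -224 = - \frac{7}{3} - -224 = - \frac{7}{3} + 224 = \frac{665}{3}$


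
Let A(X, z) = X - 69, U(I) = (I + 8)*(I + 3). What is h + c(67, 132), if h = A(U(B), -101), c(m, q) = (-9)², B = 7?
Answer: 162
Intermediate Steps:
U(I) = (3 + I)*(8 + I) (U(I) = (8 + I)*(3 + I) = (3 + I)*(8 + I))
A(X, z) = -69 + X
c(m, q) = 81
h = 81 (h = -69 + (24 + 7² + 11*7) = -69 + (24 + 49 + 77) = -69 + 150 = 81)
h + c(67, 132) = 81 + 81 = 162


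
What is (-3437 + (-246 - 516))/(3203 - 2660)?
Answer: -4199/543 ≈ -7.7330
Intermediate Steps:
(-3437 + (-246 - 516))/(3203 - 2660) = (-3437 - 762)/543 = -4199*1/543 = -4199/543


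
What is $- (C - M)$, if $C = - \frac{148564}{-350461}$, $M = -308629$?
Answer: $- \frac{108162576533}{350461} \approx -3.0863 \cdot 10^{5}$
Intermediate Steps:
$C = \frac{148564}{350461}$ ($C = \left(-148564\right) \left(- \frac{1}{350461}\right) = \frac{148564}{350461} \approx 0.42391$)
$- (C - M) = - (\frac{148564}{350461} - -308629) = - (\frac{148564}{350461} + 308629) = \left(-1\right) \frac{108162576533}{350461} = - \frac{108162576533}{350461}$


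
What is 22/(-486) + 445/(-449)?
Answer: -113074/109107 ≈ -1.0364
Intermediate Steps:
22/(-486) + 445/(-449) = 22*(-1/486) + 445*(-1/449) = -11/243 - 445/449 = -113074/109107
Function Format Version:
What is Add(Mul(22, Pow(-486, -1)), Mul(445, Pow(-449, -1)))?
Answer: Rational(-113074, 109107) ≈ -1.0364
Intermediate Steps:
Add(Mul(22, Pow(-486, -1)), Mul(445, Pow(-449, -1))) = Add(Mul(22, Rational(-1, 486)), Mul(445, Rational(-1, 449))) = Add(Rational(-11, 243), Rational(-445, 449)) = Rational(-113074, 109107)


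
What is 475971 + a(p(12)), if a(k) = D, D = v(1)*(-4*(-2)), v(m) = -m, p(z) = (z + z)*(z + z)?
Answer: 475963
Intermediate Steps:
p(z) = 4*z**2 (p(z) = (2*z)*(2*z) = 4*z**2)
D = -8 (D = (-1*1)*(-4*(-2)) = -1*8 = -8)
a(k) = -8
475971 + a(p(12)) = 475971 - 8 = 475963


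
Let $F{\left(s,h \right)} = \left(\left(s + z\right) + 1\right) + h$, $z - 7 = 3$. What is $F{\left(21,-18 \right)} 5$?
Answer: $70$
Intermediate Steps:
$z = 10$ ($z = 7 + 3 = 10$)
$F{\left(s,h \right)} = 11 + h + s$ ($F{\left(s,h \right)} = \left(\left(s + 10\right) + 1\right) + h = \left(\left(10 + s\right) + 1\right) + h = \left(11 + s\right) + h = 11 + h + s$)
$F{\left(21,-18 \right)} 5 = \left(11 - 18 + 21\right) 5 = 14 \cdot 5 = 70$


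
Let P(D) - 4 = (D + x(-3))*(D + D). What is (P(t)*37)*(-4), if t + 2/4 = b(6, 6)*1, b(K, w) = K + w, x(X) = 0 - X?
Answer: -49950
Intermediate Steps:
x(X) = -X
t = 23/2 (t = -½ + (6 + 6)*1 = -½ + 12*1 = -½ + 12 = 23/2 ≈ 11.500)
P(D) = 4 + 2*D*(3 + D) (P(D) = 4 + (D - 1*(-3))*(D + D) = 4 + (D + 3)*(2*D) = 4 + (3 + D)*(2*D) = 4 + 2*D*(3 + D))
(P(t)*37)*(-4) = ((4 + 2*(23/2)² + 6*(23/2))*37)*(-4) = ((4 + 2*(529/4) + 69)*37)*(-4) = ((4 + 529/2 + 69)*37)*(-4) = ((675/2)*37)*(-4) = (24975/2)*(-4) = -49950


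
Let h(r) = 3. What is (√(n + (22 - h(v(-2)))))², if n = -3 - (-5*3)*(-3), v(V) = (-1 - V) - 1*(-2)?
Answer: -29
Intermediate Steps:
v(V) = 1 - V (v(V) = (-1 - V) + 2 = 1 - V)
n = -48 (n = -3 - (-15)*(-3) = -3 - 1*45 = -3 - 45 = -48)
(√(n + (22 - h(v(-2)))))² = (√(-48 + (22 - 1*3)))² = (√(-48 + (22 - 3)))² = (√(-48 + 19))² = (√(-29))² = (I*√29)² = -29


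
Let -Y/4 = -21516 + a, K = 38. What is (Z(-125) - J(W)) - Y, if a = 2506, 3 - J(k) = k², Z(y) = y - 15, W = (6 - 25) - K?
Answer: -72934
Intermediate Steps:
W = -57 (W = (6 - 25) - 1*38 = -19 - 38 = -57)
Z(y) = -15 + y
J(k) = 3 - k²
Y = 76040 (Y = -4*(-21516 + 2506) = -4*(-19010) = 76040)
(Z(-125) - J(W)) - Y = ((-15 - 125) - (3 - 1*(-57)²)) - 1*76040 = (-140 - (3 - 1*3249)) - 76040 = (-140 - (3 - 3249)) - 76040 = (-140 - 1*(-3246)) - 76040 = (-140 + 3246) - 76040 = 3106 - 76040 = -72934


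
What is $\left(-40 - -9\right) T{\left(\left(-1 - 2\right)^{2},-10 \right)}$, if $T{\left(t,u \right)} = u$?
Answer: $310$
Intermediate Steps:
$\left(-40 - -9\right) T{\left(\left(-1 - 2\right)^{2},-10 \right)} = \left(-40 - -9\right) \left(-10\right) = \left(-40 + 9\right) \left(-10\right) = \left(-31\right) \left(-10\right) = 310$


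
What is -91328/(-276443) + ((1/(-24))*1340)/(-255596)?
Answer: 140151037333/423946350168 ≈ 0.33059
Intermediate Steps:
-91328/(-276443) + ((1/(-24))*1340)/(-255596) = -91328*(-1/276443) + ((1*(-1/24))*1340)*(-1/255596) = 91328/276443 - 1/24*1340*(-1/255596) = 91328/276443 - 335/6*(-1/255596) = 91328/276443 + 335/1533576 = 140151037333/423946350168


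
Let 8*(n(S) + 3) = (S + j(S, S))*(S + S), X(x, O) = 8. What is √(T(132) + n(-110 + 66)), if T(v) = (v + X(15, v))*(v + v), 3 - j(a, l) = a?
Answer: 2*√9231 ≈ 192.16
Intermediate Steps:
j(a, l) = 3 - a
T(v) = 2*v*(8 + v) (T(v) = (v + 8)*(v + v) = (8 + v)*(2*v) = 2*v*(8 + v))
n(S) = -3 + 3*S/4 (n(S) = -3 + ((S + (3 - S))*(S + S))/8 = -3 + (3*(2*S))/8 = -3 + (6*S)/8 = -3 + 3*S/4)
√(T(132) + n(-110 + 66)) = √(2*132*(8 + 132) + (-3 + 3*(-110 + 66)/4)) = √(2*132*140 + (-3 + (¾)*(-44))) = √(36960 + (-3 - 33)) = √(36960 - 36) = √36924 = 2*√9231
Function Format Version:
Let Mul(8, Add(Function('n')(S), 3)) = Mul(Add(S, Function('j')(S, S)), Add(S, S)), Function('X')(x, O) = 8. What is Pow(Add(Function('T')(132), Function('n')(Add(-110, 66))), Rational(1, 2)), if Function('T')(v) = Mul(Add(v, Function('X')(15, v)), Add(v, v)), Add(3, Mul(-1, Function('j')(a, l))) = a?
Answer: Mul(2, Pow(9231, Rational(1, 2))) ≈ 192.16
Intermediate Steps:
Function('j')(a, l) = Add(3, Mul(-1, a))
Function('T')(v) = Mul(2, v, Add(8, v)) (Function('T')(v) = Mul(Add(v, 8), Add(v, v)) = Mul(Add(8, v), Mul(2, v)) = Mul(2, v, Add(8, v)))
Function('n')(S) = Add(-3, Mul(Rational(3, 4), S)) (Function('n')(S) = Add(-3, Mul(Rational(1, 8), Mul(Add(S, Add(3, Mul(-1, S))), Add(S, S)))) = Add(-3, Mul(Rational(1, 8), Mul(3, Mul(2, S)))) = Add(-3, Mul(Rational(1, 8), Mul(6, S))) = Add(-3, Mul(Rational(3, 4), S)))
Pow(Add(Function('T')(132), Function('n')(Add(-110, 66))), Rational(1, 2)) = Pow(Add(Mul(2, 132, Add(8, 132)), Add(-3, Mul(Rational(3, 4), Add(-110, 66)))), Rational(1, 2)) = Pow(Add(Mul(2, 132, 140), Add(-3, Mul(Rational(3, 4), -44))), Rational(1, 2)) = Pow(Add(36960, Add(-3, -33)), Rational(1, 2)) = Pow(Add(36960, -36), Rational(1, 2)) = Pow(36924, Rational(1, 2)) = Mul(2, Pow(9231, Rational(1, 2)))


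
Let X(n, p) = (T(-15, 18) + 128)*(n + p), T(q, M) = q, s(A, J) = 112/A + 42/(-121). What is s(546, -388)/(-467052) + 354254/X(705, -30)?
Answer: 43376798951489/9339527919150 ≈ 4.6444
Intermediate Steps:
s(A, J) = -42/121 + 112/A (s(A, J) = 112/A + 42*(-1/121) = 112/A - 42/121 = -42/121 + 112/A)
X(n, p) = 113*n + 113*p (X(n, p) = (-15 + 128)*(n + p) = 113*(n + p) = 113*n + 113*p)
s(546, -388)/(-467052) + 354254/X(705, -30) = (-42/121 + 112/546)/(-467052) + 354254/(113*705 + 113*(-30)) = (-42/121 + 112*(1/546))*(-1/467052) + 354254/(79665 - 3390) = (-42/121 + 8/39)*(-1/467052) + 354254/76275 = -670/4719*(-1/467052) + 354254*(1/76275) = 335/1102009194 + 354254/76275 = 43376798951489/9339527919150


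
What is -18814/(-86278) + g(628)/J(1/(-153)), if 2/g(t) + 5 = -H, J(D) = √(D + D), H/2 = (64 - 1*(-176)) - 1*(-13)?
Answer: 9407/43139 + 3*I*√34/511 ≈ 0.21806 + 0.034233*I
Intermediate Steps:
H = 506 (H = 2*((64 - 1*(-176)) - 1*(-13)) = 2*((64 + 176) + 13) = 2*(240 + 13) = 2*253 = 506)
J(D) = √2*√D (J(D) = √(2*D) = √2*√D)
g(t) = -2/511 (g(t) = 2/(-5 - 1*506) = 2/(-5 - 506) = 2/(-511) = 2*(-1/511) = -2/511)
-18814/(-86278) + g(628)/J(1/(-153)) = -18814/(-86278) - 2*(-3*I*√34/2)/511 = -18814*(-1/86278) - 2*(-3*I*√34/2)/511 = 9407/43139 - 2*(-3*I*√34/2)/511 = 9407/43139 - (-3)*I*√34/511 = 9407/43139 + 3*I*√34/511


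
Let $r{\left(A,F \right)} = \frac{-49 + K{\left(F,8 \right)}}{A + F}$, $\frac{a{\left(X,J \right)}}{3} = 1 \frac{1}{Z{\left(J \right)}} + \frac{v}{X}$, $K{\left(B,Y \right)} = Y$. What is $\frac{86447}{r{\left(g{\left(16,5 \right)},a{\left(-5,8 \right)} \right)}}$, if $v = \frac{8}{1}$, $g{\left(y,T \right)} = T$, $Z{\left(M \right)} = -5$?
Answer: $\frac{172894}{205} \approx 843.39$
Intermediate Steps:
$v = 8$ ($v = 8 \cdot 1 = 8$)
$a{\left(X,J \right)} = - \frac{3}{5} + \frac{24}{X}$ ($a{\left(X,J \right)} = 3 \left(1 \frac{1}{-5} + \frac{8}{X}\right) = 3 \left(1 \left(- \frac{1}{5}\right) + \frac{8}{X}\right) = 3 \left(- \frac{1}{5} + \frac{8}{X}\right) = - \frac{3}{5} + \frac{24}{X}$)
$r{\left(A,F \right)} = - \frac{41}{A + F}$ ($r{\left(A,F \right)} = \frac{-49 + 8}{A + F} = - \frac{41}{A + F}$)
$\frac{86447}{r{\left(g{\left(16,5 \right)},a{\left(-5,8 \right)} \right)}} = \frac{86447}{\left(-41\right) \frac{1}{5 + \left(- \frac{3}{5} + \frac{24}{-5}\right)}} = \frac{86447}{\left(-41\right) \frac{1}{5 + \left(- \frac{3}{5} + 24 \left(- \frac{1}{5}\right)\right)}} = \frac{86447}{\left(-41\right) \frac{1}{5 - \frac{27}{5}}} = \frac{86447}{\left(-41\right) \frac{1}{- \frac{2}{5}}} = \frac{86447}{\left(-41\right) \left(- \frac{5}{2}\right)} = \frac{86447}{\frac{205}{2}} = 86447 \cdot \frac{2}{205} = \frac{172894}{205}$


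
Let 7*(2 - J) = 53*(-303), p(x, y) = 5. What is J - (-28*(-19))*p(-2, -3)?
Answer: -2547/7 ≈ -363.86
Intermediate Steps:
J = 16073/7 (J = 2 - 53*(-303)/7 = 2 - 1/7*(-16059) = 2 + 16059/7 = 16073/7 ≈ 2296.1)
J - (-28*(-19))*p(-2, -3) = 16073/7 - (-28*(-19))*5 = 16073/7 - 532*5 = 16073/7 - 1*2660 = 16073/7 - 2660 = -2547/7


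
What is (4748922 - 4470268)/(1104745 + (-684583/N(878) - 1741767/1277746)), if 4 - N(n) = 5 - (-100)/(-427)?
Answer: 6127791267372/43952317820893 ≈ 0.13942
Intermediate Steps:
N(n) = -327/427 (N(n) = 4 - (5 - (-100)/(-427)) = 4 - (5 - (-100)*(-1)/427) = 4 - (5 - 1*100/427) = 4 - (5 - 100/427) = 4 - 1*2035/427 = 4 - 2035/427 = -327/427)
(4748922 - 4470268)/(1104745 + (-684583/N(878) - 1741767/1277746)) = (4748922 - 4470268)/(1104745 + (-684583/(-327/427) - 1741767/1277746)) = 278654/(1104745 + (-684583*(-427/327) - 1741767*1/1277746)) = 278654/(1104745 + (292316941/327 - 1741767/1277746)) = 278654/(1104745 + 373506232537177/417822942) = 278654/(835094038596967/417822942) = 278654*(417822942/835094038596967) = 6127791267372/43952317820893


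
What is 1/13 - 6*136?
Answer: -10607/13 ≈ -815.92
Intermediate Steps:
1/13 - 6*136 = 1/13 - 816 = -10607/13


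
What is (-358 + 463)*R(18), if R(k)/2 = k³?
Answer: 1224720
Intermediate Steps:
R(k) = 2*k³
(-358 + 463)*R(18) = (-358 + 463)*(2*18³) = 105*(2*5832) = 105*11664 = 1224720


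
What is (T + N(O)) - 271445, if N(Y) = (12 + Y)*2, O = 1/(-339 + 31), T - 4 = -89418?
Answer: -55568591/154 ≈ -3.6084e+5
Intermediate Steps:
T = -89414 (T = 4 - 89418 = -89414)
O = -1/308 (O = 1/(-308) = -1/308 ≈ -0.0032468)
N(Y) = 24 + 2*Y
(T + N(O)) - 271445 = (-89414 + (24 + 2*(-1/308))) - 271445 = (-89414 + (24 - 1/154)) - 271445 = (-89414 + 3695/154) - 271445 = -13766061/154 - 271445 = -55568591/154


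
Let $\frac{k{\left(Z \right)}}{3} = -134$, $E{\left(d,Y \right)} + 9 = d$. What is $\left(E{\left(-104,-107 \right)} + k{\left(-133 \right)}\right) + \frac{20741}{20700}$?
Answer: $- \frac{10639759}{20700} \approx -514.0$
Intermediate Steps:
$E{\left(d,Y \right)} = -9 + d$
$k{\left(Z \right)} = -402$ ($k{\left(Z \right)} = 3 \left(-134\right) = -402$)
$\left(E{\left(-104,-107 \right)} + k{\left(-133 \right)}\right) + \frac{20741}{20700} = \left(\left(-9 - 104\right) - 402\right) + \frac{20741}{20700} = \left(-113 - 402\right) + 20741 \cdot \frac{1}{20700} = -515 + \frac{20741}{20700} = - \frac{10639759}{20700}$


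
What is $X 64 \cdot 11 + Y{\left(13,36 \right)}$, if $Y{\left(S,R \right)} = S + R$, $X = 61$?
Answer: $42993$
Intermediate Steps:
$Y{\left(S,R \right)} = R + S$
$X 64 \cdot 11 + Y{\left(13,36 \right)} = 61 \cdot 64 \cdot 11 + \left(36 + 13\right) = 61 \cdot 704 + 49 = 42944 + 49 = 42993$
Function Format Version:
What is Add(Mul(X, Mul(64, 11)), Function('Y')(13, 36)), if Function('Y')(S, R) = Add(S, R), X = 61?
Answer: 42993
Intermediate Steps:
Function('Y')(S, R) = Add(R, S)
Add(Mul(X, Mul(64, 11)), Function('Y')(13, 36)) = Add(Mul(61, Mul(64, 11)), Add(36, 13)) = Add(Mul(61, 704), 49) = Add(42944, 49) = 42993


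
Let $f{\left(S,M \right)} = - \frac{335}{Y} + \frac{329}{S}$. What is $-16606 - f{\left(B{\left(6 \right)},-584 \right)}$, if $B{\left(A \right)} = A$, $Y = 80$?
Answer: $- \frac{799519}{48} \approx -16657.0$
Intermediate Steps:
$f{\left(S,M \right)} = - \frac{67}{16} + \frac{329}{S}$ ($f{\left(S,M \right)} = - \frac{335}{80} + \frac{329}{S} = \left(-335\right) \frac{1}{80} + \frac{329}{S} = - \frac{67}{16} + \frac{329}{S}$)
$-16606 - f{\left(B{\left(6 \right)},-584 \right)} = -16606 - \left(- \frac{67}{16} + \frac{329}{6}\right) = -16606 - \frac{2431}{48} = - \frac{799519}{48}$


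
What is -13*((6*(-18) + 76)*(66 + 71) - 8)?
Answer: 57096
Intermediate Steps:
-13*((6*(-18) + 76)*(66 + 71) - 8) = -13*((-108 + 76)*137 - 8) = -13*(-32*137 - 8) = -13*(-4384 - 8) = -13*(-4392) = 57096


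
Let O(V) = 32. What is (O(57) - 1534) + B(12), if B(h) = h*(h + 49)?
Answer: -770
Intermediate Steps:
B(h) = h*(49 + h)
(O(57) - 1534) + B(12) = (32 - 1534) + 12*(49 + 12) = -1502 + 12*61 = -1502 + 732 = -770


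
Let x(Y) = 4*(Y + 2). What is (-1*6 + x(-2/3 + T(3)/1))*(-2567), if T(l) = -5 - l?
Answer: 251566/3 ≈ 83855.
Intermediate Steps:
x(Y) = 8 + 4*Y (x(Y) = 4*(2 + Y) = 8 + 4*Y)
(-1*6 + x(-2/3 + T(3)/1))*(-2567) = (-1*6 + (8 + 4*(-2/3 + (-5 - 1*3)/1)))*(-2567) = (-6 + (8 + 4*(-2*1/3 + (-5 - 3)*1)))*(-2567) = (-6 + (8 + 4*(-2/3 - 8*1)))*(-2567) = (-6 + (8 + 4*(-2/3 - 8)))*(-2567) = (-6 + (8 + 4*(-26/3)))*(-2567) = (-6 + (8 - 104/3))*(-2567) = (-6 - 80/3)*(-2567) = -98/3*(-2567) = 251566/3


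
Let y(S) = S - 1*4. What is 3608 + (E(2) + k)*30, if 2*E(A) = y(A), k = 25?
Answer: 4328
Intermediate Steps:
y(S) = -4 + S (y(S) = S - 4 = -4 + S)
E(A) = -2 + A/2 (E(A) = (-4 + A)/2 = -2 + A/2)
3608 + (E(2) + k)*30 = 3608 + ((-2 + (½)*2) + 25)*30 = 3608 + ((-2 + 1) + 25)*30 = 3608 + (-1 + 25)*30 = 3608 + 24*30 = 3608 + 720 = 4328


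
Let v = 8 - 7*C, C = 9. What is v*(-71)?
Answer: 3905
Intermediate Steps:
v = -55 (v = 8 - 7*9 = 8 - 63 = -55)
v*(-71) = -55*(-71) = 3905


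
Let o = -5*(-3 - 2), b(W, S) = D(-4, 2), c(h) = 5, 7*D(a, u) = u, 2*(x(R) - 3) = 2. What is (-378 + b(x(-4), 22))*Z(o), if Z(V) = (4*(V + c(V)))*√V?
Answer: -1586400/7 ≈ -2.2663e+5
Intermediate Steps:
x(R) = 4 (x(R) = 3 + (½)*2 = 3 + 1 = 4)
D(a, u) = u/7
b(W, S) = 2/7 (b(W, S) = (⅐)*2 = 2/7)
o = 25 (o = -5*(-5) = 25)
Z(V) = √V*(20 + 4*V) (Z(V) = (4*(V + 5))*√V = (4*(5 + V))*√V = (20 + 4*V)*√V = √V*(20 + 4*V))
(-378 + b(x(-4), 22))*Z(o) = (-378 + 2/7)*(4*√25*(5 + 25)) = -10576*5*30/7 = -2644/7*600 = -1586400/7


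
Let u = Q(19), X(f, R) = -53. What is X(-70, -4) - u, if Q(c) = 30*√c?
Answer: -53 - 30*√19 ≈ -183.77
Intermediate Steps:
u = 30*√19 ≈ 130.77
X(-70, -4) - u = -53 - 30*√19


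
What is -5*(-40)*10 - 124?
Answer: 1876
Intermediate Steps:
-5*(-40)*10 - 124 = 200*10 - 124 = 2000 - 124 = 1876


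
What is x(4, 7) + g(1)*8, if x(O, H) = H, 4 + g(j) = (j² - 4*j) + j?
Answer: -41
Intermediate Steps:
g(j) = -4 + j² - 3*j (g(j) = -4 + ((j² - 4*j) + j) = -4 + (j² - 3*j) = -4 + j² - 3*j)
x(4, 7) + g(1)*8 = 7 + (-4 + 1² - 3*1)*8 = 7 + (-4 + 1 - 3)*8 = 7 - 6*8 = 7 - 48 = -41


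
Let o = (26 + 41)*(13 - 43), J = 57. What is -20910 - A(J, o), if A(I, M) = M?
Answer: -18900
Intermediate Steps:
o = -2010 (o = 67*(-30) = -2010)
-20910 - A(J, o) = -20910 - 1*(-2010) = -20910 + 2010 = -18900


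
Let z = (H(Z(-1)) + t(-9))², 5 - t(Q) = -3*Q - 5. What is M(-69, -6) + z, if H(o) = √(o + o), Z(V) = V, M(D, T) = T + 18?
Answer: 299 - 34*I*√2 ≈ 299.0 - 48.083*I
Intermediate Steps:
M(D, T) = 18 + T
t(Q) = 10 + 3*Q (t(Q) = 5 - (-3*Q - 5) = 5 - (-5 - 3*Q) = 5 + (5 + 3*Q) = 10 + 3*Q)
H(o) = √2*√o (H(o) = √(2*o) = √2*√o)
z = (-17 + I*√2)² (z = (√2*√(-1) + (10 + 3*(-9)))² = (√2*I + (10 - 27))² = (I*√2 - 17)² = (-17 + I*√2)² ≈ 287.0 - 48.083*I)
M(-69, -6) + z = (18 - 6) + (17 - I*√2)² = 12 + (17 - I*√2)²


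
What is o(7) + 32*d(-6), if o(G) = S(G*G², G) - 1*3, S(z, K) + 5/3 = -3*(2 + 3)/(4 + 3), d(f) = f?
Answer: -4175/21 ≈ -198.81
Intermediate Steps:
S(z, K) = -80/21 (S(z, K) = -5/3 - 3*(2 + 3)/(4 + 3) = -5/3 - 3/(7/5) = -5/3 - 3/(7*(⅕)) = -5/3 - 3/7/5 = -5/3 - 3*5/7 = -5/3 - 15/7 = -80/21)
o(G) = -143/21 (o(G) = -80/21 - 1*3 = -80/21 - 3 = -143/21)
o(7) + 32*d(-6) = -143/21 + 32*(-6) = -143/21 - 192 = -4175/21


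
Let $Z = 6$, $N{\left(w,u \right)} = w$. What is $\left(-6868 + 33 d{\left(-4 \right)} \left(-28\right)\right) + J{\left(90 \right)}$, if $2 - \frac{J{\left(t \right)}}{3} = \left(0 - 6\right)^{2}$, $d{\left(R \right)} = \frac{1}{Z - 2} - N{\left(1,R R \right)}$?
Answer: $-6277$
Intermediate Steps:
$d{\left(R \right)} = - \frac{3}{4}$ ($d{\left(R \right)} = \frac{1}{6 - 2} - 1 = \frac{1}{4} - 1 = - \frac{3}{4}$)
$J{\left(t \right)} = -102$ ($J{\left(t \right)} = 6 - 3 \left(0 - 6\right)^{2} = 6 - 3 \left(-6\right)^{2} = 6 - 108 = -102$)
$\left(-6868 + 33 d{\left(-4 \right)} \left(-28\right)\right) + J{\left(90 \right)} = \left(-6868 + 33 \left(- \frac{3}{4}\right) \left(-28\right)\right) - 102 = \left(-6868 - -693\right) - 102 = \left(-6868 + 693\right) - 102 = -6175 - 102 = -6277$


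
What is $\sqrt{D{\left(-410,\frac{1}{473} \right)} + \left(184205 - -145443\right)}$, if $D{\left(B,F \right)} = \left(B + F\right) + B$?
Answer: $\frac{\sqrt{73568360085}}{473} \approx 573.44$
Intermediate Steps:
$D{\left(B,F \right)} = F + 2 B$
$\sqrt{D{\left(-410,\frac{1}{473} \right)} + \left(184205 - -145443\right)} = \sqrt{\left(\frac{1}{473} + 2 \left(-410\right)\right) + \left(184205 - -145443\right)} = \sqrt{\left(\frac{1}{473} - 820\right) + \left(184205 + 145443\right)} = \sqrt{- \frac{387859}{473} + 329648} = \sqrt{\frac{155535645}{473}} = \frac{\sqrt{73568360085}}{473}$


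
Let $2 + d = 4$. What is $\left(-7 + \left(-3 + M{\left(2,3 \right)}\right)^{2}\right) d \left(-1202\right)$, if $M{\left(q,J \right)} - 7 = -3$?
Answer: $14424$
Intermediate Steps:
$d = 2$ ($d = -2 + 4 = 2$)
$M{\left(q,J \right)} = 4$ ($M{\left(q,J \right)} = 7 - 3 = 4$)
$\left(-7 + \left(-3 + M{\left(2,3 \right)}\right)^{2}\right) d \left(-1202\right) = \left(-7 + \left(-3 + 4\right)^{2}\right) 2 \left(-1202\right) = \left(-7 + 1^{2}\right) 2 \left(-1202\right) = \left(-7 + 1\right) 2 \left(-1202\right) = \left(-6\right) 2 \left(-1202\right) = \left(-12\right) \left(-1202\right) = 14424$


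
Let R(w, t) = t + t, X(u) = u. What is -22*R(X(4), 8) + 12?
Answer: -340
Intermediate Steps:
R(w, t) = 2*t
-22*R(X(4), 8) + 12 = -44*8 + 12 = -22*16 + 12 = -352 + 12 = -340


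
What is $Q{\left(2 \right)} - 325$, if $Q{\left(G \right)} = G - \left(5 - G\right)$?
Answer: $-326$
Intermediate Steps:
$Q{\left(G \right)} = -5 + 2 G$ ($Q{\left(G \right)} = G + \left(-5 + G\right) = -5 + 2 G$)
$Q{\left(2 \right)} - 325 = \left(-5 + 2 \cdot 2\right) - 325 = \left(-5 + 4\right) - 325 = -1 - 325 = -326$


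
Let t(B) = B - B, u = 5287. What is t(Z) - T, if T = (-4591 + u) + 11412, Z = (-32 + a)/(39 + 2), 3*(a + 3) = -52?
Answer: -12108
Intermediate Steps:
a = -61/3 (a = -3 + (⅓)*(-52) = -3 - 52/3 = -61/3 ≈ -20.333)
Z = -157/123 (Z = (-32 - 61/3)/(39 + 2) = -157/3/41 = -157/3*1/41 = -157/123 ≈ -1.2764)
t(B) = 0
T = 12108 (T = (-4591 + 5287) + 11412 = 696 + 11412 = 12108)
t(Z) - T = 0 - 1*12108 = 0 - 12108 = -12108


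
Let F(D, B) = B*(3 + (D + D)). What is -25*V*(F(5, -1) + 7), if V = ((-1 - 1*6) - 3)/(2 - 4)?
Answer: 750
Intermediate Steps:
V = 5 (V = ((-1 - 6) - 3)/(-2) = (-7 - 3)*(-½) = -10*(-½) = 5)
F(D, B) = B*(3 + 2*D)
-25*V*(F(5, -1) + 7) = -125*(-(3 + 2*5) + 7) = -125*(-(3 + 10) + 7) = -125*(-1*13 + 7) = -125*(-13 + 7) = -125*(-6) = -25*(-30) = 750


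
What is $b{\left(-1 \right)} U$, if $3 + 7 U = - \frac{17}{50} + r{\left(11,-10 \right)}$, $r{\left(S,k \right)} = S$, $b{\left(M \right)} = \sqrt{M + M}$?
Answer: $\frac{383 i \sqrt{2}}{350} \approx 1.5476 i$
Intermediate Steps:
$b{\left(M \right)} = \sqrt{2} \sqrt{M}$ ($b{\left(M \right)} = \sqrt{2 M} = \sqrt{2} \sqrt{M}$)
$U = \frac{383}{350}$ ($U = - \frac{3}{7} + \frac{- \frac{17}{50} + 11}{7} = - \frac{3}{7} + \frac{1}{7} \cdot \frac{533}{50} = - \frac{3}{7} + \frac{533}{350} = \frac{383}{350} \approx 1.0943$)
$b{\left(-1 \right)} U = \sqrt{2} \sqrt{-1} \cdot \frac{383}{350} = \sqrt{2} i \frac{383}{350} = i \sqrt{2} \cdot \frac{383}{350} = \frac{383 i \sqrt{2}}{350}$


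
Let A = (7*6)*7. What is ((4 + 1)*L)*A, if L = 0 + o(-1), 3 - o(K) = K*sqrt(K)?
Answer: 4410 + 1470*I ≈ 4410.0 + 1470.0*I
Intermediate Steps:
o(K) = 3 - K**(3/2) (o(K) = 3 - K*sqrt(K) = 3 - K**(3/2))
L = 3 + I (L = 0 + (3 - (-1)**(3/2)) = 0 + (3 - (-1)*I) = 0 + (3 + I) = 3 + I ≈ 3.0 + 1.0*I)
A = 294 (A = 42*7 = 294)
((4 + 1)*L)*A = ((4 + 1)*(3 + I))*294 = (5*(3 + I))*294 = (15 + 5*I)*294 = 4410 + 1470*I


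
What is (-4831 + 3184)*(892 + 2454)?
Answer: -5510862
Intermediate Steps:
(-4831 + 3184)*(892 + 2454) = -1647*3346 = -5510862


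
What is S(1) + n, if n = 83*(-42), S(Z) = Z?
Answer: -3485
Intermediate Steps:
n = -3486
S(1) + n = 1 - 3486 = -3485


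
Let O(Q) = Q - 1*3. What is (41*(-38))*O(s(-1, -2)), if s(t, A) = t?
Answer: 6232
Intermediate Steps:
O(Q) = -3 + Q (O(Q) = Q - 3 = -3 + Q)
(41*(-38))*O(s(-1, -2)) = (41*(-38))*(-3 - 1) = -1558*(-4) = 6232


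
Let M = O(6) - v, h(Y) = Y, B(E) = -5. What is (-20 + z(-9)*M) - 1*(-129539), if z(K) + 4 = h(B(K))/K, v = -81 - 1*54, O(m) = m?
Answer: 387100/3 ≈ 1.2903e+5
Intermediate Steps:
v = -135 (v = -81 - 54 = -135)
z(K) = -4 - 5/K
M = 141 (M = 6 - 1*(-135) = 6 + 135 = 141)
(-20 + z(-9)*M) - 1*(-129539) = (-20 + (-4 - 5/(-9))*141) - 1*(-129539) = (-20 + (-4 - 5*(-1/9))*141) + 129539 = (-20 + (-4 + 5/9)*141) + 129539 = (-20 - 31/9*141) + 129539 = (-20 - 1457/3) + 129539 = -1517/3 + 129539 = 387100/3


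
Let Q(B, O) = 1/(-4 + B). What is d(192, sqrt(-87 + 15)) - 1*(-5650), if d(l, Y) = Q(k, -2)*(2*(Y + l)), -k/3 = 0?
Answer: 5554 - 3*I*sqrt(2) ≈ 5554.0 - 4.2426*I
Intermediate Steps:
k = 0 (k = -3*0 = 0)
d(l, Y) = -Y/2 - l/2 (d(l, Y) = (2*(Y + l))/(-4 + 0) = (2*Y + 2*l)/(-4) = -(2*Y + 2*l)/4 = -Y/2 - l/2)
d(192, sqrt(-87 + 15)) - 1*(-5650) = (-sqrt(-87 + 15)/2 - 1/2*192) - 1*(-5650) = (-3*I*sqrt(2) - 96) + 5650 = (-96 - 3*I*sqrt(2)) + 5650 = 5554 - 3*I*sqrt(2)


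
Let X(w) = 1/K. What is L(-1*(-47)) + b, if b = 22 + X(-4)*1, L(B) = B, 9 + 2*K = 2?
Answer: 481/7 ≈ 68.714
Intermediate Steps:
K = -7/2 (K = -9/2 + (½)*2 = -9/2 + 1 = -7/2 ≈ -3.5000)
X(w) = -2/7 (X(w) = 1/(-7/2) = -2/7)
b = 152/7 (b = 22 - 2/7*1 = 22 - 2/7 = 152/7 ≈ 21.714)
L(-1*(-47)) + b = -1*(-47) + 152/7 = 47 + 152/7 = 481/7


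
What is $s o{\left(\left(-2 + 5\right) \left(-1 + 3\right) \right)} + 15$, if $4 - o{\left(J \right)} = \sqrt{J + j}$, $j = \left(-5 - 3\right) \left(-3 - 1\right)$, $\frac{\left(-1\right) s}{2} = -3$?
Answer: $39 - 6 \sqrt{38} \approx 2.0135$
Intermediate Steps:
$s = 6$ ($s = \left(-2\right) \left(-3\right) = 6$)
$j = 32$ ($j = \left(-8\right) \left(-4\right) = 32$)
$o{\left(J \right)} = 4 - \sqrt{32 + J}$ ($o{\left(J \right)} = 4 - \sqrt{J + 32} = 4 - \sqrt{32 + J}$)
$s o{\left(\left(-2 + 5\right) \left(-1 + 3\right) \right)} + 15 = 6 \left(4 - \sqrt{32 + \left(-2 + 5\right) \left(-1 + 3\right)}\right) + 15 = 6 \left(4 - \sqrt{32 + 3 \cdot 2}\right) + 15 = 6 \left(4 - \sqrt{32 + 6}\right) + 15 = 6 \left(4 - \sqrt{38}\right) + 15 = \left(24 - 6 \sqrt{38}\right) + 15 = 39 - 6 \sqrt{38}$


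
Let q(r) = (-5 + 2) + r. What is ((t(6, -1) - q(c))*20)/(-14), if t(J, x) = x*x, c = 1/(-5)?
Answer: -6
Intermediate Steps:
c = -⅕ ≈ -0.20000
q(r) = -3 + r
t(J, x) = x²
((t(6, -1) - q(c))*20)/(-14) = (((-1)² - (-3 - ⅕))*20)/(-14) = ((1 - 1*(-16/5))*20)*(-1/14) = ((1 + 16/5)*20)*(-1/14) = ((21/5)*20)*(-1/14) = 84*(-1/14) = -6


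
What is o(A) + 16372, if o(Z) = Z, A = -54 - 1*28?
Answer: 16290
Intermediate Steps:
A = -82 (A = -54 - 28 = -82)
o(A) + 16372 = -82 + 16372 = 16290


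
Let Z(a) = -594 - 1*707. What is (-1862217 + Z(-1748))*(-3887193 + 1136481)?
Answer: 5126001324816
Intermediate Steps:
Z(a) = -1301 (Z(a) = -594 - 707 = -1301)
(-1862217 + Z(-1748))*(-3887193 + 1136481) = (-1862217 - 1301)*(-3887193 + 1136481) = -1863518*(-2750712) = 5126001324816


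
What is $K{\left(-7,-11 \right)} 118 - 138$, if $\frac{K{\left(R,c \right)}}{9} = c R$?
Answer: $81636$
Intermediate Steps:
$K{\left(R,c \right)} = 9 R c$ ($K{\left(R,c \right)} = 9 c R = 9 R c$)
$K{\left(-7,-11 \right)} 118 - 138 = 9 \left(-7\right) \left(-11\right) 118 - 138 = 693 \cdot 118 - 138 = 81774 - 138 = 81636$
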